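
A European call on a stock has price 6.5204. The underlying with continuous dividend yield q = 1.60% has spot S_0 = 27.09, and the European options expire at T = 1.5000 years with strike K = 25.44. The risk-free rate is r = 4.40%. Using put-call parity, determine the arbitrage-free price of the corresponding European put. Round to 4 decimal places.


Answer: Put price = 3.8880

Derivation:
Put-call parity: C - P = S_0 * exp(-qT) - K * exp(-rT).
S_0 * exp(-qT) = 27.0900 * 0.97628571 = 26.44757988
K * exp(-rT) = 25.4400 * 0.93613086 = 23.81516919
P = C - S*exp(-qT) + K*exp(-rT)
P = 6.5204 - 26.44757988 + 23.81516919 = 3.8880


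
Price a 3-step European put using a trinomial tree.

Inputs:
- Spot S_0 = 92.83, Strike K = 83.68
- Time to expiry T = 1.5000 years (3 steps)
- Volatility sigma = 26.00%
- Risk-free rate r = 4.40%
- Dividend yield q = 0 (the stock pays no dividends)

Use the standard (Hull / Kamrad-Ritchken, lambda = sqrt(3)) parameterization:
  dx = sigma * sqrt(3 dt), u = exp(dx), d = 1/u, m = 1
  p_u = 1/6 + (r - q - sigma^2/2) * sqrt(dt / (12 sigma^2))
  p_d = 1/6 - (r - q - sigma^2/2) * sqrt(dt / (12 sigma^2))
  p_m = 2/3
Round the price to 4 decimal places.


Answer: Price = V(0,0) = 5.2100

Derivation:
dt = T/N = 0.500000; dx = sigma*sqrt(3*dt) = 0.318434
u = exp(dx) = 1.374972; d = 1/u = 0.727287
p_u = 0.174675, p_m = 0.666667, p_d = 0.158659
Discount per step: exp(-r*dt) = 0.978240
Stock lattice S(k, j) with j the centered position index:
  k=0: S(0,+0) = 92.8300
  k=1: S(1,-1) = 67.5141; S(1,+0) = 92.8300; S(1,+1) = 127.6387
  k=2: S(2,-2) = 49.1021; S(2,-1) = 67.5141; S(2,+0) = 92.8300; S(2,+1) = 127.6387; S(2,+2) = 175.4997
  k=3: S(3,-3) = 35.7114; S(3,-2) = 49.1021; S(3,-1) = 67.5141; S(3,+0) = 92.8300; S(3,+1) = 127.6387; S(3,+2) = 175.4997; S(3,+3) = 241.3072
Terminal payoffs V(N, j) = max(K - S_T, 0):
  V(3,-3) = 47.968639; V(3,-2) = 34.577864; V(3,-1) = 16.165918; V(3,+0) = 0.000000; V(3,+1) = 0.000000; V(3,+2) = 0.000000; V(3,+3) = 0.000000
Backward induction: V(k, j) = exp(-r*dt) * [p_u * V(k+1, j+1) + p_m * V(k+1, j) + p_d * V(k+1, j-1)]
  V(2,-2) = exp(-r*dt) * [p_u*16.165918 + p_m*34.577864 + p_d*47.968639] = 32.757673
  V(2,-1) = exp(-r*dt) * [p_u*0.000000 + p_m*16.165918 + p_d*34.577864] = 15.909472
  V(2,+0) = exp(-r*dt) * [p_u*0.000000 + p_m*0.000000 + p_d*16.165918] = 2.509053
  V(2,+1) = exp(-r*dt) * [p_u*0.000000 + p_m*0.000000 + p_d*0.000000] = 0.000000
  V(2,+2) = exp(-r*dt) * [p_u*0.000000 + p_m*0.000000 + p_d*0.000000] = 0.000000
  V(1,-1) = exp(-r*dt) * [p_u*2.509053 + p_m*15.909472 + p_d*32.757673] = 15.888453
  V(1,+0) = exp(-r*dt) * [p_u*0.000000 + p_m*2.509053 + p_d*15.909472] = 4.105555
  V(1,+1) = exp(-r*dt) * [p_u*0.000000 + p_m*0.000000 + p_d*2.509053] = 0.389421
  V(0,+0) = exp(-r*dt) * [p_u*0.389421 + p_m*4.105555 + p_d*15.888453] = 5.210010


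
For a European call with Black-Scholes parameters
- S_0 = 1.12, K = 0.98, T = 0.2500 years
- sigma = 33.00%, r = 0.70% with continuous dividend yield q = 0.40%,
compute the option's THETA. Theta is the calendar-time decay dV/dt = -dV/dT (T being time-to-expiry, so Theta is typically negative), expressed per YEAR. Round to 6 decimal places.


Answer: Theta = -0.100181

Derivation:
d1 = 0.8963266220; d2 = 0.7313266220
phi(d1) = 0.2669645930; exp(-qT) = 0.9990004998; exp(-rT) = 0.9982515304
Theta = -S*exp(-qT)*phi(d1)*sigma/(2*sqrt(T)) - r*K*exp(-rT)*N(d2) + q*S*exp(-qT)*N(d1)
N(d1) = 0.8149608276; N(d2) = 0.7677101634; sqrt(T) = 0.5000000000
Term 1 = -1.1200 * 0.9990004998 * 0.2669645930 * 0.3300 / (2 * 0.5000000000) = -0.0985714928
Term 2 = -0.0070 * 0.9800 * 0.9982515304 * 0.7677101634 = -0.0052572834
Term 3 = 0.0040 * 1.1200 * 0.9990004998 * 0.8149608276 = 0.0036473753
Theta = -0.0985714928 + (-0.0052572834) + (0.0036473753) = -0.100181


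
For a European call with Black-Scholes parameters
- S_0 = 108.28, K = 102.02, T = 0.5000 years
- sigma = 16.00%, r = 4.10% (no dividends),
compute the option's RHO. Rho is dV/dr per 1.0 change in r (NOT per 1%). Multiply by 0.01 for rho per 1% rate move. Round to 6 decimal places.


Answer: Rho = 37.105139

Derivation:
d1 = 0.7641313391; d2 = 0.6509942541
phi(d1) = 0.2979329300; exp(-qT) = 1.0000000000; exp(-rT) = 0.9797086965
N(d2) = 0.7424749020
Rho = K*T*exp(-rT)*N(d2) = 102.0200 * 0.5000 * 0.9797086965 * 0.7424749020 = 37.105139


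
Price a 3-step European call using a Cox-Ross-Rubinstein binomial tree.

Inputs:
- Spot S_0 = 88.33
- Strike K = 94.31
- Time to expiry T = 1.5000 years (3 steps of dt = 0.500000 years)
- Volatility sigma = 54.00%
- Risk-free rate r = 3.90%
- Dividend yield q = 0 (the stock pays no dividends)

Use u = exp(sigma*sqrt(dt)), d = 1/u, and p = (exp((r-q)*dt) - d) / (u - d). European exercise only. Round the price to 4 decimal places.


Answer: Price = V(0,0) = 24.3258

Derivation:
dt = T/N = 0.500000
u = exp(sigma*sqrt(dt)) = 1.464974; d = 1/u = 0.682606
p = (exp((r-q)*dt) - d) / (u - d) = 0.430853
Discount per step: exp(-r*dt) = 0.980689
Stock lattice S(k, i) with i counting down-moves:
  k=0: S(0,0) = 88.3300
  k=1: S(1,0) = 129.4012; S(1,1) = 60.2946
  k=2: S(2,0) = 189.5694; S(2,1) = 88.3300; S(2,2) = 41.1574
  k=3: S(3,0) = 277.7143; S(3,1) = 129.4012; S(3,2) = 60.2946; S(3,3) = 28.0943
Terminal payoffs V(N, i) = max(S_T - K, 0):
  V(3,0) = 183.404272; V(3,1) = 35.091175; V(3,2) = 0.000000; V(3,3) = 0.000000
Backward induction: V(k, i) = exp(-r*dt) * [p * V(k+1, i) + (1-p) * V(k+1, i+1)].
  V(2,0) = exp(-r*dt) * [p*183.404272 + (1-p)*35.091175] = 97.080619
  V(2,1) = exp(-r*dt) * [p*35.091175 + (1-p)*0.000000] = 14.827159
  V(2,2) = exp(-r*dt) * [p*0.000000 + (1-p)*0.000000] = 0.000000
  V(1,0) = exp(-r*dt) * [p*97.080619 + (1-p)*14.827159] = 49.295585
  V(1,1) = exp(-r*dt) * [p*14.827159 + (1-p)*0.000000] = 6.264956
  V(0,0) = exp(-r*dt) * [p*49.295585 + (1-p)*6.264956] = 24.325809


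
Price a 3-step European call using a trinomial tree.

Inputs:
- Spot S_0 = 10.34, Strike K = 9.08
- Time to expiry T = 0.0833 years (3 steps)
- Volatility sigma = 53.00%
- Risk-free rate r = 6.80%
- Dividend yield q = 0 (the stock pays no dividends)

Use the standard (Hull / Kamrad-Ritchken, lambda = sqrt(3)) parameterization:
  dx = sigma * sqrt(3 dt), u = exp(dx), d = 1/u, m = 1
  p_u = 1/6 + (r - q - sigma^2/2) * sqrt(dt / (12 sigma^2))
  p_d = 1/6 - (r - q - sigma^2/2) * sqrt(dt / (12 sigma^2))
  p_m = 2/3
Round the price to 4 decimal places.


dt = T/N = 0.027767; dx = sigma*sqrt(3*dt) = 0.152967
u = exp(dx) = 1.165287; d = 1/u = 0.858158
p_u = 0.160091, p_m = 0.666667, p_d = 0.173242
Discount per step: exp(-r*dt) = 0.998114
Stock lattice S(k, j) with j the centered position index:
  k=0: S(0,+0) = 10.3400
  k=1: S(1,-1) = 8.8734; S(1,+0) = 10.3400; S(1,+1) = 12.0491
  k=2: S(2,-2) = 7.6147; S(2,-1) = 8.8734; S(2,+0) = 10.3400; S(2,+1) = 12.0491; S(2,+2) = 14.0406
  k=3: S(3,-3) = 6.5346; S(3,-2) = 7.6147; S(3,-1) = 8.8734; S(3,+0) = 10.3400; S(3,+1) = 12.0491; S(3,+2) = 14.0406; S(3,+3) = 16.3613
Terminal payoffs V(N, j) = max(S_T - K, 0):
  V(3,-3) = 0.000000; V(3,-2) = 0.000000; V(3,-1) = 0.000000; V(3,+0) = 1.260000; V(3,+1) = 2.969065; V(3,+2) = 4.960616; V(3,+3) = 7.281345
Backward induction: V(k, j) = exp(-r*dt) * [p_u * V(k+1, j+1) + p_m * V(k+1, j) + p_d * V(k+1, j-1)]
  V(2,-2) = exp(-r*dt) * [p_u*0.000000 + p_m*0.000000 + p_d*0.000000] = 0.000000
  V(2,-1) = exp(-r*dt) * [p_u*1.260000 + p_m*0.000000 + p_d*0.000000] = 0.201334
  V(2,+0) = exp(-r*dt) * [p_u*2.969065 + p_m*1.260000 + p_d*0.000000] = 1.312840
  V(2,+1) = exp(-r*dt) * [p_u*4.960616 + p_m*2.969065 + p_d*1.260000] = 2.986169
  V(2,+2) = exp(-r*dt) * [p_u*7.281345 + p_m*4.960616 + p_d*2.969065] = 4.977716
  V(1,-1) = exp(-r*dt) * [p_u*1.312840 + p_m*0.201334 + p_d*0.000000] = 0.343747
  V(1,+0) = exp(-r*dt) * [p_u*2.986169 + p_m*1.312840 + p_d*0.201334] = 1.385547
  V(1,+1) = exp(-r*dt) * [p_u*4.977716 + p_m*2.986169 + p_d*1.312840] = 3.009419
  V(0,+0) = exp(-r*dt) * [p_u*3.009419 + p_m*1.385547 + p_d*0.343747] = 1.462267

Answer: Price = V(0,0) = 1.4623


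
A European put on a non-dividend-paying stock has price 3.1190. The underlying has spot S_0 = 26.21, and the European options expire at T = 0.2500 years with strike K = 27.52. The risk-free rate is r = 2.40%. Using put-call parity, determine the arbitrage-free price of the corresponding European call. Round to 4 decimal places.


Put-call parity: C - P = S_0 * exp(-qT) - K * exp(-rT).
S_0 * exp(-qT) = 26.2100 * 1.00000000 = 26.21000000
K * exp(-rT) = 27.5200 * 0.99401796 = 27.35537437
C = P + S*exp(-qT) - K*exp(-rT)
C = 3.1190 + 26.21000000 - 27.35537437 = 1.9736

Answer: Call price = 1.9736


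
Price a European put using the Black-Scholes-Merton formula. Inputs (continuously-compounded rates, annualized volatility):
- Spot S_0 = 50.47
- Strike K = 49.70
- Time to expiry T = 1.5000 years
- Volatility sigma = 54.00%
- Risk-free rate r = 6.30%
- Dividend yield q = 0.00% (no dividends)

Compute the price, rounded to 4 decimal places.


d1 = (ln(S/K) + (r - q + 0.5*sigma^2) * T) / (sigma * sqrt(T)) = 0.49681423
d2 = d1 - sigma * sqrt(T) = -0.16454800
exp(-rT) = 0.90982773; exp(-qT) = 1.00000000
P = K * exp(-rT) * N(-d2) - S_0 * exp(-qT) * N(-d1)
N(-d1) = 0.30966003; N(-d2) = 0.56535012
P = 49.7000 * 0.90982773 * 0.56535012 - 50.4700 * 1.00000000 * 0.30966003 = 9.9357

Answer: Price = 9.9357


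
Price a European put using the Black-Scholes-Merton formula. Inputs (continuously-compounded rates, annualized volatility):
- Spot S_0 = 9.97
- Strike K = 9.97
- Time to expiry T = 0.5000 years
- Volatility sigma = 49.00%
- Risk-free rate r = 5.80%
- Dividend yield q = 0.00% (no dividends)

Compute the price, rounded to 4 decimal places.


d1 = (ln(S/K) + (r - q + 0.5*sigma^2) * T) / (sigma * sqrt(T)) = 0.25693952
d2 = d1 - sigma * sqrt(T) = -0.08954281
exp(-rT) = 0.97141646; exp(-qT) = 1.00000000
P = K * exp(-rT) * N(-d2) - S_0 * exp(-qT) * N(-d1)
N(-d1) = 0.39861273; N(-d2) = 0.53567473
P = 9.9700 * 0.97141646 * 0.53567473 - 9.9700 * 1.00000000 * 0.39861273 = 1.2139

Answer: Price = 1.2139


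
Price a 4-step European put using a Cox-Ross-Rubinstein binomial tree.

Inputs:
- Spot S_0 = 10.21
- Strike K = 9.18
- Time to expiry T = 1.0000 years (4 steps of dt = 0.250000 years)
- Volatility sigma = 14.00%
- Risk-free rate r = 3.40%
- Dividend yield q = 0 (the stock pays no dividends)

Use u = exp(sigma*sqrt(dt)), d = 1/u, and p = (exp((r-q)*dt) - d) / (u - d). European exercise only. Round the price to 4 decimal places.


dt = T/N = 0.250000
u = exp(sigma*sqrt(dt)) = 1.072508; d = 1/u = 0.932394
p = (exp((r-q)*dt) - d) / (u - d) = 0.543430
Discount per step: exp(-r*dt) = 0.991536
Stock lattice S(k, i) with i counting down-moves:
  k=0: S(0,0) = 10.2100
  k=1: S(1,0) = 10.9503; S(1,1) = 9.5197
  k=2: S(2,0) = 11.7443; S(2,1) = 10.2100; S(2,2) = 8.8761
  k=3: S(3,0) = 12.5959; S(3,1) = 10.9503; S(3,2) = 9.5197; S(3,3) = 8.2761
  k=4: S(4,0) = 13.5092; S(4,1) = 11.7443; S(4,2) = 10.2100; S(4,3) = 8.8761; S(4,4) = 7.7166
Terminal payoffs V(N, i) = max(K - S_T, 0):
  V(4,0) = 0.000000; V(4,1) = 0.000000; V(4,2) = 0.000000; V(4,3) = 0.303852; V(4,4) = 1.463448
Backward induction: V(k, i) = exp(-r*dt) * [p * V(k+1, i) + (1-p) * V(k+1, i+1)].
  V(3,0) = exp(-r*dt) * [p*0.000000 + (1-p)*0.000000] = 0.000000
  V(3,1) = exp(-r*dt) * [p*0.000000 + (1-p)*0.000000] = 0.000000
  V(3,2) = exp(-r*dt) * [p*0.000000 + (1-p)*0.303852] = 0.137556
  V(3,3) = exp(-r*dt) * [p*0.303852 + (1-p)*1.463448] = 0.826236
  V(2,0) = exp(-r*dt) * [p*0.000000 + (1-p)*0.000000] = 0.000000
  V(2,1) = exp(-r*dt) * [p*0.000000 + (1-p)*0.137556] = 0.062272
  V(2,2) = exp(-r*dt) * [p*0.137556 + (1-p)*0.826236] = 0.448160
  V(1,0) = exp(-r*dt) * [p*0.000000 + (1-p)*0.062272] = 0.028191
  V(1,1) = exp(-r*dt) * [p*0.062272 + (1-p)*0.448160] = 0.236439
  V(0,0) = exp(-r*dt) * [p*0.028191 + (1-p)*0.236439] = 0.122227

Answer: Price = V(0,0) = 0.1222


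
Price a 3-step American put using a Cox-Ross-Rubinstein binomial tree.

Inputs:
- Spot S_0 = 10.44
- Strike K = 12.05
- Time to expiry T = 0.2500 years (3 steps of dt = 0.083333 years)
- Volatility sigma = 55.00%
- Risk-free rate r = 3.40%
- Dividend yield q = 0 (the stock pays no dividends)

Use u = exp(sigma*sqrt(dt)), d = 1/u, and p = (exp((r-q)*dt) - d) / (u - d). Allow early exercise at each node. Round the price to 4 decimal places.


dt = T/N = 0.083333
u = exp(sigma*sqrt(dt)) = 1.172070; d = 1/u = 0.853191
p = (exp((r-q)*dt) - d) / (u - d) = 0.469288
Discount per step: exp(-r*dt) = 0.997171
Stock lattice S(k, i) with i counting down-moves:
  k=0: S(0,0) = 10.4400
  k=1: S(1,0) = 12.2364; S(1,1) = 8.9073
  k=2: S(2,0) = 14.3419; S(2,1) = 10.4400; S(2,2) = 7.5996
  k=3: S(3,0) = 16.8097; S(3,1) = 12.2364; S(3,2) = 8.9073; S(3,3) = 6.4840
Terminal payoffs V(N, i) = max(K - S_T, 0):
  V(3,0) = 0.000000; V(3,1) = 0.000000; V(3,2) = 3.142681; V(3,3) = 5.566045
Backward induction: V(k, i) = exp(-r*dt) * [p * V(k+1, i) + (1-p) * V(k+1, i+1)]; then take max(V_cont, immediate exercise) for American.
  V(2,0) = exp(-r*dt) * [p*0.000000 + (1-p)*0.000000] = 0.000000; exercise = 0.000000; V(2,0) = max -> 0.000000
  V(2,1) = exp(-r*dt) * [p*0.000000 + (1-p)*3.142681] = 1.663139; exercise = 1.610000; V(2,1) = max -> 1.663139
  V(2,2) = exp(-r*dt) * [p*3.142681 + (1-p)*5.566045] = 4.416259; exercise = 4.450352; V(2,2) = max -> 4.450352
  V(1,0) = exp(-r*dt) * [p*0.000000 + (1-p)*1.663139] = 0.880150; exercise = 0.000000; V(1,0) = max -> 0.880150
  V(1,1) = exp(-r*dt) * [p*1.663139 + (1-p)*4.450352] = 3.133455; exercise = 3.142681; V(1,1) = max -> 3.142681
  V(0,0) = exp(-r*dt) * [p*0.880150 + (1-p)*3.142681] = 2.075014; exercise = 1.610000; V(0,0) = max -> 2.075014

Answer: Price = V(0,0) = 2.0750


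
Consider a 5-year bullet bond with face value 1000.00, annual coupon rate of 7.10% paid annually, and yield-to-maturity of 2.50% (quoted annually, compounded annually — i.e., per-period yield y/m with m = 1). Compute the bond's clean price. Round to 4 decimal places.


Coupon per period c = face * coupon_rate / m = 71.000000
Periods per year m = 1; per-period yield y/m = 0.025000
Number of cashflows N = 5
Cashflows (t years, CF_t, discount factor 1/(1+y/m)^(m*t), PV):
  t = 1.0000: CF_t = 71.000000, DF = 0.975610, PV = 69.268293
  t = 2.0000: CF_t = 71.000000, DF = 0.951814, PV = 67.578822
  t = 3.0000: CF_t = 71.000000, DF = 0.928599, PV = 65.930558
  t = 4.0000: CF_t = 71.000000, DF = 0.905951, PV = 64.322496
  t = 5.0000: CF_t = 1071.000000, DF = 0.883854, PV = 946.607942
Price P = sum_t PV_t = 1213.708111

Answer: Price = 1213.7081


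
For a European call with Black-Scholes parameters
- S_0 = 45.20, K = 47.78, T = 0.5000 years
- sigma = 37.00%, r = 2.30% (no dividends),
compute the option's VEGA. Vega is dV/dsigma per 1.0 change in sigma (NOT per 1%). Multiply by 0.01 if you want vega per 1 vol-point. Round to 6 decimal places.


Answer: Vega = 12.741770

Derivation:
d1 = -0.0374004259; d2 = -0.2990299349
phi(d1) = 0.3986633593; exp(-qT) = 1.0000000000; exp(-rT) = 0.9885658722
Vega = S * exp(-qT) * phi(d1) * sqrt(T) = 45.2000 * 1.0000000000 * 0.3986633593 * 0.7071067812 = 12.741770


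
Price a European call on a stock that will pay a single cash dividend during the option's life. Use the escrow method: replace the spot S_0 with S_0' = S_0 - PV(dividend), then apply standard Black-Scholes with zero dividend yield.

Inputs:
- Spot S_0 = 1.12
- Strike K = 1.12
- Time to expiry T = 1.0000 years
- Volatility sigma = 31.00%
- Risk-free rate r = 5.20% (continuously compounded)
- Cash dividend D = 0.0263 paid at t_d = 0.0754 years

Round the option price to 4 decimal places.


PV(D) = D * exp(-r * t_d) = 0.0263 * 0.99608688 = 0.02619708
S_0' = S_0 - PV(D) = 1.1200 - 0.02619708 = 1.09380292
d1 = (ln(S_0'/K) + (r + sigma^2/2)*T) / (sigma*sqrt(T)) = 0.24639307
d2 = d1 - sigma*sqrt(T) = -0.06360693
exp(-rT) = 0.94932887
N(d1) = 0.59731101; N(d2) = 0.47464161
C = S_0' * N(d1) - K * exp(-rT) * N(d2) = 1.09380292 * 0.59731101 - 1.1200 * 0.94932887 * 0.47464161 = 0.1487

Answer: Price = 0.1487


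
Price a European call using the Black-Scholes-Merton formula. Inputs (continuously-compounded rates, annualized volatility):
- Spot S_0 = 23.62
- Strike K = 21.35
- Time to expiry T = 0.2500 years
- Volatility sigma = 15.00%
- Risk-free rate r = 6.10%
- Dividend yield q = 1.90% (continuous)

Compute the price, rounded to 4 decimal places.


d1 = (ln(S/K) + (r - q + 0.5*sigma^2) * T) / (sigma * sqrt(T)) = 1.52472761
d2 = d1 - sigma * sqrt(T) = 1.44972761
exp(-rT) = 0.98486569; exp(-qT) = 0.99526126
C = S_0 * exp(-qT) * N(d1) - K * exp(-rT) * N(d2)
N(d1) = 0.93633647; N(d2) = 0.92643275
C = 23.6200 * 0.99526126 * 0.93633647 - 21.3500 * 0.98486569 * 0.92643275 = 2.5315

Answer: Price = 2.5315


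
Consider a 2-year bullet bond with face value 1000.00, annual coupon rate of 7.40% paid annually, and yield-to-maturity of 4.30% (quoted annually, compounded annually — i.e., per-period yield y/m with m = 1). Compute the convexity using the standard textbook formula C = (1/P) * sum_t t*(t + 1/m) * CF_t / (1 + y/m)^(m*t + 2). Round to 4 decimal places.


Answer: Convexity = 5.2689

Derivation:
Coupon per period c = face * coupon_rate / m = 74.000000
Periods per year m = 1; per-period yield y/m = 0.043000
Number of cashflows N = 2
Cashflows (t years, CF_t, discount factor 1/(1+y/m)^(m*t), PV):
  t = 1.0000: CF_t = 74.000000, DF = 0.958773, PV = 70.949185
  t = 2.0000: CF_t = 1074.000000, DF = 0.919245, PV = 987.269373
Price P = sum_t PV_t = 1058.218558
Convexity numerator sum_t t*(t + 1/m) * CF_t / (1+y/m)^(m*t + 2):
  t = 1.0000: term = 130.439399
  t = 2.0000: term = 5445.255947
Convexity = (1/P) * sum = 5575.695347 / 1058.218558 = 5.268945


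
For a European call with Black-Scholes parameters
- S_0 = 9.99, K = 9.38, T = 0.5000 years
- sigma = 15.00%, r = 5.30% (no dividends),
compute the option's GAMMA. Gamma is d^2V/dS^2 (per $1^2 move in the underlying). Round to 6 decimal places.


d1 = 0.8968926351; d2 = 0.7908266179
phi(d1) = 0.2668291448; exp(-qT) = 1.0000000000; exp(-rT) = 0.9738480438
Gamma = exp(-qT) * phi(d1) / (S * sigma * sqrt(T)) = 1.0000000000 * 0.2668291448 / (9.9900 * 0.1500 * 0.7071067812) = 0.251821

Answer: Gamma = 0.251821


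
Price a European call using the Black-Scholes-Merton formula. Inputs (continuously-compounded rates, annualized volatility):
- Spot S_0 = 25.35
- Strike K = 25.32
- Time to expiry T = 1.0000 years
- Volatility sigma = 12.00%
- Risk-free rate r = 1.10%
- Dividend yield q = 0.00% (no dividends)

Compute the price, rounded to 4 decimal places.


d1 = (ln(S/K) + (r - q + 0.5*sigma^2) * T) / (sigma * sqrt(T)) = 0.16153444
d2 = d1 - sigma * sqrt(T) = 0.04153444
exp(-rT) = 0.98906028; exp(-qT) = 1.00000000
C = S_0 * exp(-qT) * N(d1) - K * exp(-rT) * N(d2)
N(d1) = 0.56416376; N(d2) = 0.51656508
C = 25.3500 * 1.00000000 * 0.56416376 - 25.3200 * 0.98906028 * 0.51656508 = 1.3652

Answer: Price = 1.3652


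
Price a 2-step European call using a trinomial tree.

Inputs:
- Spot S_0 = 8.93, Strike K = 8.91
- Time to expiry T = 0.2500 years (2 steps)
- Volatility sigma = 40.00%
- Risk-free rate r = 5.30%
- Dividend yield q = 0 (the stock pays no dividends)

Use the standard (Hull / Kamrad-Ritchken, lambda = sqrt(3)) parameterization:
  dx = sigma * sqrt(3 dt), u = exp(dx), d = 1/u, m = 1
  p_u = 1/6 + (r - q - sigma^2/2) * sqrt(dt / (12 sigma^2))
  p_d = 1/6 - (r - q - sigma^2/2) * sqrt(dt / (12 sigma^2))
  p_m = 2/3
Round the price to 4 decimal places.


dt = T/N = 0.125000; dx = sigma*sqrt(3*dt) = 0.244949
u = exp(dx) = 1.277556; d = 1/u = 0.782744
p_u = 0.159777, p_m = 0.666667, p_d = 0.173556
Discount per step: exp(-r*dt) = 0.993397
Stock lattice S(k, j) with j the centered position index:
  k=0: S(0,+0) = 8.9300
  k=1: S(1,-1) = 6.9899; S(1,+0) = 8.9300; S(1,+1) = 11.4086
  k=2: S(2,-2) = 5.4713; S(2,-1) = 6.9899; S(2,+0) = 8.9300; S(2,+1) = 11.4086; S(2,+2) = 14.5751
Terminal payoffs V(N, j) = max(S_T - K, 0):
  V(2,-2) = 0.000000; V(2,-1) = 0.000000; V(2,+0) = 0.020000; V(2,+1) = 2.498576; V(2,+2) = 5.665096
Backward induction: V(k, j) = exp(-r*dt) * [p_u * V(k+1, j+1) + p_m * V(k+1, j) + p_d * V(k+1, j-1)]
  V(1,-1) = exp(-r*dt) * [p_u*0.020000 + p_m*0.000000 + p_d*0.000000] = 0.003174
  V(1,+0) = exp(-r*dt) * [p_u*2.498576 + p_m*0.020000 + p_d*0.000000] = 0.409825
  V(1,+1) = exp(-r*dt) * [p_u*5.665096 + p_m*2.498576 + p_d*0.020000] = 2.557345
  V(0,+0) = exp(-r*dt) * [p_u*2.557345 + p_m*0.409825 + p_d*0.003174] = 0.677868

Answer: Price = V(0,0) = 0.6779


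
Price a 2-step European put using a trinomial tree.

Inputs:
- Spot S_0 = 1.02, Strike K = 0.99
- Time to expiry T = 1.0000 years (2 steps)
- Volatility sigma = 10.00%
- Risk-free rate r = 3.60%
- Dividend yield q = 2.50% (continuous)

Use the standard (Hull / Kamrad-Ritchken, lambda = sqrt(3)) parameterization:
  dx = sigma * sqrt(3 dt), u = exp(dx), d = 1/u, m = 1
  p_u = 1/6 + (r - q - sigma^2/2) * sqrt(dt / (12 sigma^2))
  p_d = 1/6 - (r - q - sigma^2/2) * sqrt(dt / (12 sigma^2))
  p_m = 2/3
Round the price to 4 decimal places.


Answer: Price = V(0,0) = 0.0218

Derivation:
dt = T/N = 0.500000; dx = sigma*sqrt(3*dt) = 0.122474
u = exp(dx) = 1.130290; d = 1/u = 0.884728
p_u = 0.178914, p_m = 0.666667, p_d = 0.154419
Discount per step: exp(-r*dt) = 0.982161
Stock lattice S(k, j) with j the centered position index:
  k=0: S(0,+0) = 1.0200
  k=1: S(1,-1) = 0.9024; S(1,+0) = 1.0200; S(1,+1) = 1.1529
  k=2: S(2,-2) = 0.7984; S(2,-1) = 0.9024; S(2,+0) = 1.0200; S(2,+1) = 1.1529; S(2,+2) = 1.3031
Terminal payoffs V(N, j) = max(K - S_T, 0):
  V(2,-2) = 0.191601; V(2,-1) = 0.087577; V(2,+0) = 0.000000; V(2,+1) = 0.000000; V(2,+2) = 0.000000
Backward induction: V(k, j) = exp(-r*dt) * [p_u * V(k+1, j+1) + p_m * V(k+1, j) + p_d * V(k+1, j-1)]
  V(1,-1) = exp(-r*dt) * [p_u*0.000000 + p_m*0.087577 + p_d*0.191601] = 0.086402
  V(1,+0) = exp(-r*dt) * [p_u*0.000000 + p_m*0.000000 + p_d*0.087577] = 0.013282
  V(1,+1) = exp(-r*dt) * [p_u*0.000000 + p_m*0.000000 + p_d*0.000000] = 0.000000
  V(0,+0) = exp(-r*dt) * [p_u*0.000000 + p_m*0.013282 + p_d*0.086402] = 0.021801


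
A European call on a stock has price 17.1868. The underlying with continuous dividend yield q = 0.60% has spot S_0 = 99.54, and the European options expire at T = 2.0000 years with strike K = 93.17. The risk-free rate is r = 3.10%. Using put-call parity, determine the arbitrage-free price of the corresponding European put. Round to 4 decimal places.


Put-call parity: C - P = S_0 * exp(-qT) - K * exp(-rT).
S_0 * exp(-qT) = 99.5400 * 0.98807171 = 98.35265830
K * exp(-rT) = 93.1700 * 0.93988289 = 87.56888856
P = C - S*exp(-qT) + K*exp(-rT)
P = 17.1868 - 98.35265830 + 87.56888856 = 6.4030

Answer: Put price = 6.4030


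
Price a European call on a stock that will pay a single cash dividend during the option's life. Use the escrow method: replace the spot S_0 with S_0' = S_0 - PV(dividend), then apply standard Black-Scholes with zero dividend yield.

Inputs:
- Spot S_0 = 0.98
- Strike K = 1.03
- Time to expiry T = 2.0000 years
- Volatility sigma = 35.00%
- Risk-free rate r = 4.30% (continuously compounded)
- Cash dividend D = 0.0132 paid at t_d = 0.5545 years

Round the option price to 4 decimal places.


PV(D) = D * exp(-r * t_d) = 0.0132 * 0.97643851 = 0.01288899
S_0' = S_0 - PV(D) = 0.9800 - 0.01288899 = 0.96711101
d1 = (ln(S_0'/K) + (r + sigma^2/2)*T) / (sigma*sqrt(T)) = 0.29395279
d2 = d1 - sigma*sqrt(T) = -0.20102196
exp(-rT) = 0.91759423
N(d1) = 0.61560301; N(d2) = 0.42034070
C = S_0' * N(d1) - K * exp(-rT) * N(d2) = 0.96711101 * 0.61560301 - 1.0300 * 0.91759423 * 0.42034070 = 0.1981

Answer: Price = 0.1981


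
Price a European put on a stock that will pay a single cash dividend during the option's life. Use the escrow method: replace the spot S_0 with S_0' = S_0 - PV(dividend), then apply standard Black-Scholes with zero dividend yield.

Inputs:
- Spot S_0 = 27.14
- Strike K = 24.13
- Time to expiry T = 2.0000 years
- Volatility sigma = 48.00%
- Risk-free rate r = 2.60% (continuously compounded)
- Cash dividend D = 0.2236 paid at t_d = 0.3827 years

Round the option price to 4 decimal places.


PV(D) = D * exp(-r * t_d) = 0.2236 * 0.99009914 = 0.22138617
S_0' = S_0 - PV(D) = 27.1400 - 0.22138617 = 26.91861383
d1 = (ln(S_0'/K) + (r + sigma^2/2)*T) / (sigma*sqrt(T)) = 0.57712012
d2 = d1 - sigma*sqrt(T) = -0.10170239
exp(-rT) = 0.94932887
N(-d1) = 0.28192916; N(-d2) = 0.54050355
P = K * exp(-rT) * N(-d2) - S_0' * N(-d1) = 24.1300 * 0.94932887 * 0.54050355 - 26.91861383 * 0.28192916 = 4.7923

Answer: Price = 4.7923


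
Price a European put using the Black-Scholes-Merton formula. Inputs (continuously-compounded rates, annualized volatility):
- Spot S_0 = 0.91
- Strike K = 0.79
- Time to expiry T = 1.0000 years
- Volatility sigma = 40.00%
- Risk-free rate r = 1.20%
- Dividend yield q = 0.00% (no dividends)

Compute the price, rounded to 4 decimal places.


Answer: Price = 0.0789

Derivation:
d1 = (ln(S/K) + (r - q + 0.5*sigma^2) * T) / (sigma * sqrt(T)) = 0.58352914
d2 = d1 - sigma * sqrt(T) = 0.18352914
exp(-rT) = 0.98807171; exp(-qT) = 1.00000000
P = K * exp(-rT) * N(-d2) - S_0 * exp(-qT) * N(-d1)
N(-d1) = 0.27976857; N(-d2) = 0.42719143
P = 0.7900 * 0.98807171 * 0.42719143 - 0.9100 * 1.00000000 * 0.27976857 = 0.0789


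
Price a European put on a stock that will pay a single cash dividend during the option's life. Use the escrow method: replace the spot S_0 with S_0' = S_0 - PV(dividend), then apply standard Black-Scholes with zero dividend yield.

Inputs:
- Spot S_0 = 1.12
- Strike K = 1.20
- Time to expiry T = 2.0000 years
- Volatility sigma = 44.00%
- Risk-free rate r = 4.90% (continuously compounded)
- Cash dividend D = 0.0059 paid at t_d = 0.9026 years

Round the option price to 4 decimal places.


Answer: Price = 0.2560

Derivation:
PV(D) = D * exp(-r * t_d) = 0.0059 * 0.95673637 = 0.00564474
S_0' = S_0 - PV(D) = 1.1200 - 0.00564474 = 1.11435526
d1 = (ln(S_0'/K) + (r + sigma^2/2)*T) / (sigma*sqrt(T)) = 0.34962322
d2 = d1 - sigma*sqrt(T) = -0.27263075
exp(-rT) = 0.90664890
N(-d1) = 0.36331074; N(-d2) = 0.60743146
P = K * exp(-rT) * N(-d2) - S_0' * N(-d1) = 1.2000 * 0.90664890 * 0.60743146 - 1.11435526 * 0.36331074 = 0.2560


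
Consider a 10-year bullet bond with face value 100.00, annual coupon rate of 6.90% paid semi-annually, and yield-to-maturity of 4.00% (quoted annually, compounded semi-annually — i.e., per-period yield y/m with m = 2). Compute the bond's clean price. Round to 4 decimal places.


Coupon per period c = face * coupon_rate / m = 3.450000
Periods per year m = 2; per-period yield y/m = 0.020000
Number of cashflows N = 20
Cashflows (t years, CF_t, discount factor 1/(1+y/m)^(m*t), PV):
  t = 0.5000: CF_t = 3.450000, DF = 0.980392, PV = 3.382353
  t = 1.0000: CF_t = 3.450000, DF = 0.961169, PV = 3.316032
  t = 1.5000: CF_t = 3.450000, DF = 0.942322, PV = 3.251012
  t = 2.0000: CF_t = 3.450000, DF = 0.923845, PV = 3.187267
  t = 2.5000: CF_t = 3.450000, DF = 0.905731, PV = 3.124771
  t = 3.0000: CF_t = 3.450000, DF = 0.887971, PV = 3.063501
  t = 3.5000: CF_t = 3.450000, DF = 0.870560, PV = 3.003433
  t = 4.0000: CF_t = 3.450000, DF = 0.853490, PV = 2.944542
  t = 4.5000: CF_t = 3.450000, DF = 0.836755, PV = 2.886806
  t = 5.0000: CF_t = 3.450000, DF = 0.820348, PV = 2.830202
  t = 5.5000: CF_t = 3.450000, DF = 0.804263, PV = 2.774707
  t = 6.0000: CF_t = 3.450000, DF = 0.788493, PV = 2.720301
  t = 6.5000: CF_t = 3.450000, DF = 0.773033, PV = 2.666962
  t = 7.0000: CF_t = 3.450000, DF = 0.757875, PV = 2.614669
  t = 7.5000: CF_t = 3.450000, DF = 0.743015, PV = 2.563401
  t = 8.0000: CF_t = 3.450000, DF = 0.728446, PV = 2.513138
  t = 8.5000: CF_t = 3.450000, DF = 0.714163, PV = 2.463861
  t = 9.0000: CF_t = 3.450000, DF = 0.700159, PV = 2.415550
  t = 9.5000: CF_t = 3.450000, DF = 0.686431, PV = 2.368186
  t = 10.0000: CF_t = 103.450000, DF = 0.672971, PV = 69.618884
Price P = sum_t PV_t = 123.709578

Answer: Price = 123.7096


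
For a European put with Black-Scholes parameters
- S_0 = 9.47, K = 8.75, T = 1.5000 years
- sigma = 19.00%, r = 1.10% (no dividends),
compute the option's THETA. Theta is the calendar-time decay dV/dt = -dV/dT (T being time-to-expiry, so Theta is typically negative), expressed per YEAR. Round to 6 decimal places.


d1 = 0.5270709186; d2 = 0.2943693930
phi(d1) = 0.3472048214; exp(-qT) = 1.0000000000; exp(-rT) = 0.9836353794
Theta = -S*exp(-qT)*phi(d1)*sigma/(2*sqrt(T)) + r*K*exp(-rT)*N(-d2) - q*S*exp(-qT)*N(-d1)
N(-d1) = 0.2990721705; N(-d2) = 0.3842378261; sqrt(T) = 1.2247448714
Term 1 = -9.4700 * 1.0000000000 * 0.3472048214 * 0.1900 / (2 * 1.2247448714) = -0.2550431726
Term 2 = 0.0110 * 8.7500 * 0.9836353794 * 0.3842378261 = 0.0363776798
Term 3 = 0 (no dividend yield, q = 0)
Theta = -0.2550431726 + (0.0363776798) + (0.0000000000) = -0.218665

Answer: Theta = -0.218665


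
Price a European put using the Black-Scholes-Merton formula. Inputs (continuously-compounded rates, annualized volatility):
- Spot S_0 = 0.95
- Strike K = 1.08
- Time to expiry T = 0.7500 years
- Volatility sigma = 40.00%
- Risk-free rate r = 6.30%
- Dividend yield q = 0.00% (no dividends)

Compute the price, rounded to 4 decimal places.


d1 = (ln(S/K) + (r - q + 0.5*sigma^2) * T) / (sigma * sqrt(T)) = -0.06063429
d2 = d1 - sigma * sqrt(T) = -0.40704446
exp(-rT) = 0.95384891; exp(-qT) = 1.00000000
P = K * exp(-rT) * N(-d2) - S_0 * exp(-qT) * N(-d1)
N(-d1) = 0.52417477; N(-d2) = 0.65801233
P = 1.0800 * 0.95384891 * 0.65801233 - 0.9500 * 1.00000000 * 0.52417477 = 0.1799

Answer: Price = 0.1799


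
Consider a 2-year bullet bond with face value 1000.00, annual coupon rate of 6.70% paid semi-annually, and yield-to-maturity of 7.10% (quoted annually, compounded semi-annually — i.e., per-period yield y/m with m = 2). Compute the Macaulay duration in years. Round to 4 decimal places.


Coupon per period c = face * coupon_rate / m = 33.500000
Periods per year m = 2; per-period yield y/m = 0.035500
Number of cashflows N = 4
Cashflows (t years, CF_t, discount factor 1/(1+y/m)^(m*t), PV):
  t = 0.5000: CF_t = 33.500000, DF = 0.965717, PV = 32.351521
  t = 1.0000: CF_t = 33.500000, DF = 0.932609, PV = 31.242415
  t = 1.5000: CF_t = 33.500000, DF = 0.900637, PV = 30.171333
  t = 2.0000: CF_t = 1033.500000, DF = 0.869760, PV = 898.897284
Price P = sum_t PV_t = 992.662553
Macaulay numerator sum_t t * PV_t:
  t * PV_t at t = 0.5000: 16.175761
  t * PV_t at t = 1.0000: 31.242415
  t * PV_t at t = 1.5000: 45.256999
  t * PV_t at t = 2.0000: 1797.794567
Macaulay duration D = (sum_t t * PV_t) / P = 1890.469742 / 992.662553 = 1.904443

Answer: Macaulay duration = 1.9044 years


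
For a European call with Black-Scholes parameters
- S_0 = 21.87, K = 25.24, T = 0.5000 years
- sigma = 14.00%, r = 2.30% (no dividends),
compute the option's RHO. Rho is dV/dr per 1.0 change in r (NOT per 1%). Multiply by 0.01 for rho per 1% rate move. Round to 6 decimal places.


d1 = -1.2820270508; d2 = -1.3810220002
phi(d1) = 0.1753914032; exp(-qT) = 1.0000000000; exp(-rT) = 0.9885658722
N(d2) = 0.0836360982
Rho = K*T*exp(-rT)*N(d2) = 25.2400 * 0.5000 * 0.9885658722 * 0.0836360982 = 1.043419

Answer: Rho = 1.043419


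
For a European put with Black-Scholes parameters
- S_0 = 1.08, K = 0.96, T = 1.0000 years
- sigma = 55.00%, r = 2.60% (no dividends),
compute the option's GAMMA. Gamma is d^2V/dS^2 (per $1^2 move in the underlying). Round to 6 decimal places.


Answer: Gamma = 0.581620

Derivation:
d1 = 0.5364237012; d2 = -0.0135762988
phi(d1) = 0.3454823485; exp(-qT) = 1.0000000000; exp(-rT) = 0.9743350896
Gamma = exp(-qT) * phi(d1) / (S * sigma * sqrt(T)) = 1.0000000000 * 0.3454823485 / (1.0800 * 0.5500 * 1.0000000000) = 0.581620


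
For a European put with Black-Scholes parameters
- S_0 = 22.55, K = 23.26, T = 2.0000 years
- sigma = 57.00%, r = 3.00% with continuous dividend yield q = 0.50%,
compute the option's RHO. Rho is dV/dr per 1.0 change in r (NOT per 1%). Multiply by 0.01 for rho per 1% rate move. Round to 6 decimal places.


d1 = 0.4266209907; d2 = -0.3794807399
phi(d1) = 0.3642403715; exp(-qT) = 0.9900498337; exp(-rT) = 0.9417645336
N(-d2) = 0.6478345480
Rho = -K*T*exp(-rT)*N(-d2) = -23.2600 * 2.0000 * 0.9417645336 * 0.6478345480 = -28.382206

Answer: Rho = -28.382206


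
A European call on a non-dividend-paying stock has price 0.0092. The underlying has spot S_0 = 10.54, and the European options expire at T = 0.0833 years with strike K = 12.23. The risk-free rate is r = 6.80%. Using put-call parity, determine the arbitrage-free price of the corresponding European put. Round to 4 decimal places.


Answer: Put price = 1.6301

Derivation:
Put-call parity: C - P = S_0 * exp(-qT) - K * exp(-rT).
S_0 * exp(-qT) = 10.5400 * 1.00000000 = 10.54000000
K * exp(-rT) = 12.2300 * 0.99435161 = 12.16092022
P = C - S*exp(-qT) + K*exp(-rT)
P = 0.0092 - 10.54000000 + 12.16092022 = 1.6301


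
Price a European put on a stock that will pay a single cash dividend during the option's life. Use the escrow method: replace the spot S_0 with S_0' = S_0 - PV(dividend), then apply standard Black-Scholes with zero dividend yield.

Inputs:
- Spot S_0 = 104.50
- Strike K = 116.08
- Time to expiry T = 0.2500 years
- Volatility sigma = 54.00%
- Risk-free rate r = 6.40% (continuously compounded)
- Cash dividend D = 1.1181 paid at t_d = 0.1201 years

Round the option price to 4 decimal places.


PV(D) = D * exp(-r * t_d) = 1.1181 * 0.99234306 = 1.10953878
S_0' = S_0 - PV(D) = 104.5000 - 1.10953878 = 103.39046122
d1 = (ln(S_0'/K) + (r + sigma^2/2)*T) / (sigma*sqrt(T)) = -0.23450704
d2 = d1 - sigma*sqrt(T) = -0.50450704
exp(-rT) = 0.98412732
N(-d1) = 0.59270432; N(-d2) = 0.69304744
P = K * exp(-rT) * N(-d2) - S_0' * N(-d1) = 116.0800 * 0.98412732 * 0.69304744 - 103.39046122 * 0.59270432 = 17.8920

Answer: Price = 17.8920


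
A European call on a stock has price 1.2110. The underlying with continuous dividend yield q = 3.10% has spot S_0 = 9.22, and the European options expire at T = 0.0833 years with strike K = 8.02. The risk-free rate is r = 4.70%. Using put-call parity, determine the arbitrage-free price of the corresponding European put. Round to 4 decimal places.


Answer: Put price = 0.0034

Derivation:
Put-call parity: C - P = S_0 * exp(-qT) - K * exp(-rT).
S_0 * exp(-qT) = 9.2200 * 0.99742103 = 9.19622191
K * exp(-rT) = 8.0200 * 0.99609255 = 7.98866228
P = C - S*exp(-qT) + K*exp(-rT)
P = 1.2110 - 9.19622191 + 7.98866228 = 0.0034


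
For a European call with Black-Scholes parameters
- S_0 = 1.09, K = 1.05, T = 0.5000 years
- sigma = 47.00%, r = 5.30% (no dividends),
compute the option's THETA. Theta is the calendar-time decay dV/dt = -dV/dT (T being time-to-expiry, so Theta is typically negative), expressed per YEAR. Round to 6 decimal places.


Answer: Theta = -0.163188

Derivation:
d1 = 0.3584054432; d2 = 0.0260652560
phi(d1) = 0.3741248312; exp(-qT) = 1.0000000000; exp(-rT) = 0.9738480438
Theta = -S*exp(-qT)*phi(d1)*sigma/(2*sqrt(T)) - r*K*exp(-rT)*N(d2) + q*S*exp(-qT)*N(d1)
N(d1) = 0.6399800406; N(d2) = 0.5103973553; sqrt(T) = 0.7071067812
Term 1 = -1.0900 * 1.0000000000 * 0.3741248312 * 0.4700 / (2 * 0.7071067812) = -0.1355270209
Term 2 = -0.0530 * 1.0500 * 0.9738480438 * 0.5103973553 = -0.0276608028
Term 3 = 0 (no dividend yield, q = 0)
Theta = -0.1355270209 + (-0.0276608028) + (0.0000000000) = -0.163188


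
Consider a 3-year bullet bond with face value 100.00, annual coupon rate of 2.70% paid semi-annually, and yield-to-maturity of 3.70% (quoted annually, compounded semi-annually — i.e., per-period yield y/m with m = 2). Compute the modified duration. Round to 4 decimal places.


Coupon per period c = face * coupon_rate / m = 1.350000
Periods per year m = 2; per-period yield y/m = 0.018500
Number of cashflows N = 6
Cashflows (t years, CF_t, discount factor 1/(1+y/m)^(m*t), PV):
  t = 0.5000: CF_t = 1.350000, DF = 0.981836, PV = 1.325479
  t = 1.0000: CF_t = 1.350000, DF = 0.964002, PV = 1.301403
  t = 1.5000: CF_t = 1.350000, DF = 0.946492, PV = 1.277764
  t = 2.0000: CF_t = 1.350000, DF = 0.929300, PV = 1.254555
  t = 2.5000: CF_t = 1.350000, DF = 0.912420, PV = 1.231767
  t = 3.0000: CF_t = 101.350000, DF = 0.895847, PV = 90.794084
Price P = sum_t PV_t = 97.185052
First compute Macaulay numerator sum_t t * PV_t:
  t * PV_t at t = 0.5000: 0.662739
  t * PV_t at t = 1.0000: 1.301403
  t * PV_t at t = 1.5000: 1.916646
  t * PV_t at t = 2.0000: 2.509110
  t * PV_t at t = 2.5000: 3.079418
  t * PV_t at t = 3.0000: 272.382253
Macaulay duration D = 281.851568 / 97.185052 = 2.900154
Modified duration = D / (1 + y/m) = 2.900154 / (1 + 0.018500) = 2.847475

Answer: Modified duration = 2.8475


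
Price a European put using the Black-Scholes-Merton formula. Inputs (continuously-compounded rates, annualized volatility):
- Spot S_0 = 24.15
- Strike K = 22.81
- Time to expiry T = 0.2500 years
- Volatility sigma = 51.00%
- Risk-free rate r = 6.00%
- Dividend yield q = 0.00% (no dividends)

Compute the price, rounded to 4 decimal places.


d1 = (ln(S/K) + (r - q + 0.5*sigma^2) * T) / (sigma * sqrt(T)) = 0.41018762
d2 = d1 - sigma * sqrt(T) = 0.15518762
exp(-rT) = 0.98511194; exp(-qT) = 1.00000000
P = K * exp(-rT) * N(-d2) - S_0 * exp(-qT) * N(-d1)
N(-d1) = 0.34083416; N(-d2) = 0.43833670
P = 22.8100 * 0.98511194 * 0.43833670 - 24.1500 * 1.00000000 * 0.34083416 = 1.6185

Answer: Price = 1.6185


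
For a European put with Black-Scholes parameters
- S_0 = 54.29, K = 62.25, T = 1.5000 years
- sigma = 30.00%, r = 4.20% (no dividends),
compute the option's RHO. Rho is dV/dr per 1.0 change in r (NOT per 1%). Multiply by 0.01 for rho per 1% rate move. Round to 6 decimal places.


d1 = -0.0171967446; d2 = -0.3846202060
phi(d1) = 0.3988832956; exp(-qT) = 1.0000000000; exp(-rT) = 0.9389434737
N(-d2) = 0.6497405893
Rho = -K*T*exp(-rT)*N(-d2) = -62.2500 * 1.5000 * 0.9389434737 * 0.6497405893 = -56.965257

Answer: Rho = -56.965257


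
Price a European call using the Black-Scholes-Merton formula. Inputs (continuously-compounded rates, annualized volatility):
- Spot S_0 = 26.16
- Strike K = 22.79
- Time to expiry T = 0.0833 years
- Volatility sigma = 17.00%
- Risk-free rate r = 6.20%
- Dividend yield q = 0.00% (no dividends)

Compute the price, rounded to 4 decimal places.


d1 = (ln(S/K) + (r - q + 0.5*sigma^2) * T) / (sigma * sqrt(T)) = 2.94055019
d2 = d1 - sigma * sqrt(T) = 2.89148523
exp(-rT) = 0.99484871; exp(-qT) = 1.00000000
C = S_0 * exp(-qT) * N(d1) - K * exp(-rT) * N(d2)
N(d1) = 0.99836185; N(d2) = 0.99808287
C = 26.1600 * 1.00000000 * 0.99836185 - 22.7900 * 0.99484871 * 0.99808287 = 3.4880

Answer: Price = 3.4880


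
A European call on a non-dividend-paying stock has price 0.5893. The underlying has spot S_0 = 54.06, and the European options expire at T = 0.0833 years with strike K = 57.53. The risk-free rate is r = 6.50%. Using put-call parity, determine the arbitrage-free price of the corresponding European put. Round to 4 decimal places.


Answer: Put price = 3.7486

Derivation:
Put-call parity: C - P = S_0 * exp(-qT) - K * exp(-rT).
S_0 * exp(-qT) = 54.0600 * 1.00000000 = 54.06000000
K * exp(-rT) = 57.5300 * 0.99460013 = 57.21934559
P = C - S*exp(-qT) + K*exp(-rT)
P = 0.5893 - 54.06000000 + 57.21934559 = 3.7486


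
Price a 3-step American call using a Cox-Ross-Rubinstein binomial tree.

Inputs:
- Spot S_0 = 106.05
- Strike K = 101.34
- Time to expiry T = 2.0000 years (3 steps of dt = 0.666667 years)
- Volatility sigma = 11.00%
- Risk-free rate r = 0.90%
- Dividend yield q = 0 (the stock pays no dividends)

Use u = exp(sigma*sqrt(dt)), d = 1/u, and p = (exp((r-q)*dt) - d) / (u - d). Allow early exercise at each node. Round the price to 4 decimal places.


Answer: Price = V(0,0) = 10.4372

Derivation:
dt = T/N = 0.666667
u = exp(sigma*sqrt(dt)) = 1.093971; d = 1/u = 0.914101
p = (exp((r-q)*dt) - d) / (u - d) = 0.511019
Discount per step: exp(-r*dt) = 0.994018
Stock lattice S(k, i) with i counting down-moves:
  k=0: S(0,0) = 106.0500
  k=1: S(1,0) = 116.0157; S(1,1) = 96.9404
  k=2: S(2,0) = 126.9178; S(2,1) = 106.0500; S(2,2) = 88.6133
  k=3: S(3,0) = 138.8445; S(3,1) = 116.0157; S(3,2) = 96.9404; S(3,3) = 81.0014
Terminal payoffs V(N, i) = max(S_T - K, 0):
  V(3,0) = 37.504493; V(3,1) = 14.675674; V(3,2) = 0.000000; V(3,3) = 0.000000
Backward induction: V(k, i) = exp(-r*dt) * [p * V(k+1, i) + (1-p) * V(k+1, i+1)]; then take max(V_cont, immediate exercise) for American.
  V(2,0) = exp(-r*dt) * [p*37.504493 + (1-p)*14.675674] = 26.184057; exercise = 25.577838; V(2,0) = max -> 26.184057
  V(2,1) = exp(-r*dt) * [p*14.675674 + (1-p)*0.000000] = 7.454685; exercise = 4.710000; V(2,1) = max -> 7.454685
  V(2,2) = exp(-r*dt) * [p*0.000000 + (1-p)*0.000000] = 0.000000; exercise = 0.000000; V(2,2) = max -> 0.000000
  V(1,0) = exp(-r*dt) * [p*26.184057 + (1-p)*7.454685] = 16.923901; exercise = 14.675674; V(1,0) = max -> 16.923901
  V(1,1) = exp(-r*dt) * [p*7.454685 + (1-p)*0.000000] = 3.786697; exercise = 0.000000; V(1,1) = max -> 3.786697
  V(0,0) = exp(-r*dt) * [p*16.923901 + (1-p)*3.786697] = 10.437246; exercise = 4.710000; V(0,0) = max -> 10.437246
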